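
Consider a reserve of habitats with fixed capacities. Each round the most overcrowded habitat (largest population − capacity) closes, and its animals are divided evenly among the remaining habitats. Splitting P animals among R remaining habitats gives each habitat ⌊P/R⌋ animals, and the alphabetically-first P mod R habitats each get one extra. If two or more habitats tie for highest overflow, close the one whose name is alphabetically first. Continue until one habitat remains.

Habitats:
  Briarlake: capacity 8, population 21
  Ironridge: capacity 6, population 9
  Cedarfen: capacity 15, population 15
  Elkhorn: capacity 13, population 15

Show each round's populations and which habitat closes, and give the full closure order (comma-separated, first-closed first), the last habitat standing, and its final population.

Round 1: Briarlake=21 Cedarfen=15 Elkhorn=15 Ironridge=9 → close Briarlake (overflow 13)
  21÷3 = 7 each, +1 to first 0
Round 2: Cedarfen=22 Elkhorn=22 Ironridge=16 → close Ironridge (overflow 10)
  16÷2 = 8 each, +1 to first 0
Round 3: Cedarfen=30 Elkhorn=30 → close Elkhorn (overflow 17)
  30÷1 = 30 each, +1 to first 0

Closure order: Briarlake, Ironridge, Elkhorn
Last habitat: Cedarfen with 60 animals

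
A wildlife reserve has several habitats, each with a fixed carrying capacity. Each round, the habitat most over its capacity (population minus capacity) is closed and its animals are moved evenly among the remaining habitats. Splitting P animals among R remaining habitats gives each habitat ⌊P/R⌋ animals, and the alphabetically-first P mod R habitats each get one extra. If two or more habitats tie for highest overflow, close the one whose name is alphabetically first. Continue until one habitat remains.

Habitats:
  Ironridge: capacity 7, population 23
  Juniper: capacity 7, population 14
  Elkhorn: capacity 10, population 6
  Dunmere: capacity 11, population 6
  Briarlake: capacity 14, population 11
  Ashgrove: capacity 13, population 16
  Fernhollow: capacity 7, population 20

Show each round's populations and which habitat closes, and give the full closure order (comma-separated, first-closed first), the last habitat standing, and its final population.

Round 1: Ashgrove=16 Briarlake=11 Dunmere=6 Elkhorn=6 Fernhollow=20 Ironridge=23 Juniper=14 → close Ironridge (overflow 16)
  23÷6 = 3 each, +1 to first 5
Round 2: Ashgrove=20 Briarlake=15 Dunmere=10 Elkhorn=10 Fernhollow=24 Juniper=17 → close Fernhollow (overflow 17)
  24÷5 = 4 each, +1 to first 4
Round 3: Ashgrove=25 Briarlake=20 Dunmere=15 Elkhorn=15 Juniper=21 → close Juniper (overflow 14)
  21÷4 = 5 each, +1 to first 1
Round 4: Ashgrove=31 Briarlake=25 Dunmere=20 Elkhorn=20 → close Ashgrove (overflow 18)
  31÷3 = 10 each, +1 to first 1
Round 5: Briarlake=36 Dunmere=30 Elkhorn=30 → close Briarlake (overflow 22)
  36÷2 = 18 each, +1 to first 0
Round 6: Dunmere=48 Elkhorn=48 → close Elkhorn (overflow 38)
  48÷1 = 48 each, +1 to first 0

Closure order: Ironridge, Fernhollow, Juniper, Ashgrove, Briarlake, Elkhorn
Last habitat: Dunmere with 96 animals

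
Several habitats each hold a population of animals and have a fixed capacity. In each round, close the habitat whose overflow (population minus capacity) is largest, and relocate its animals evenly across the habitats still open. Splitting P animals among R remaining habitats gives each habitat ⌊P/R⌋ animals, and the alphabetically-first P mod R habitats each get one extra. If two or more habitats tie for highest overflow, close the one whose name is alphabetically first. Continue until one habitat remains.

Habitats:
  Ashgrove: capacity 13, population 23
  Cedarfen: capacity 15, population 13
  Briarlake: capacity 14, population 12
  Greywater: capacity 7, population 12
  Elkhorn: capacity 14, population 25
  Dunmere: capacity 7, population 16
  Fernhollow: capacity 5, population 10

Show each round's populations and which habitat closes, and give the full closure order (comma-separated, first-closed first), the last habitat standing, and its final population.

Closure order: Elkhorn, Ashgrove, Dunmere, Fernhollow, Greywater, Briarlake
Last habitat: Cedarfen with 111 animals

Round 1: Ashgrove=23 Briarlake=12 Cedarfen=13 Dunmere=16 Elkhorn=25 Fernhollow=10 Greywater=12 → close Elkhorn (overflow 11)
  25÷6 = 4 each, +1 to first 1
Round 2: Ashgrove=28 Briarlake=16 Cedarfen=17 Dunmere=20 Fernhollow=14 Greywater=16 → close Ashgrove (overflow 15)
  28÷5 = 5 each, +1 to first 3
Round 3: Briarlake=22 Cedarfen=23 Dunmere=26 Fernhollow=19 Greywater=21 → close Dunmere (overflow 19)
  26÷4 = 6 each, +1 to first 2
Round 4: Briarlake=29 Cedarfen=30 Fernhollow=25 Greywater=27 → close Fernhollow (overflow 20)
  25÷3 = 8 each, +1 to first 1
Round 5: Briarlake=38 Cedarfen=38 Greywater=35 → close Greywater (overflow 28)
  35÷2 = 17 each, +1 to first 1
Round 6: Briarlake=56 Cedarfen=55 → close Briarlake (overflow 42)
  56÷1 = 56 each, +1 to first 0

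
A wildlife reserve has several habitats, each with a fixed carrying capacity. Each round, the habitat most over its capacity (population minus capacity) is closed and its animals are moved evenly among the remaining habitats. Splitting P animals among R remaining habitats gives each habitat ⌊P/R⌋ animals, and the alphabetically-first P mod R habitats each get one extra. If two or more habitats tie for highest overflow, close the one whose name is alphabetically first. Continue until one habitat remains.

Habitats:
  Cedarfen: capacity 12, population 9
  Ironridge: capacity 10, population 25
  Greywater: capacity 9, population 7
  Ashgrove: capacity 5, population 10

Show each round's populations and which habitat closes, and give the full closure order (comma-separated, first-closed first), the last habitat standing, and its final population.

Round 1: Ashgrove=10 Cedarfen=9 Greywater=7 Ironridge=25 → close Ironridge (overflow 15)
  25÷3 = 8 each, +1 to first 1
Round 2: Ashgrove=19 Cedarfen=17 Greywater=15 → close Ashgrove (overflow 14)
  19÷2 = 9 each, +1 to first 1
Round 3: Cedarfen=27 Greywater=24 → close Cedarfen (overflow 15)
  27÷1 = 27 each, +1 to first 0

Closure order: Ironridge, Ashgrove, Cedarfen
Last habitat: Greywater with 51 animals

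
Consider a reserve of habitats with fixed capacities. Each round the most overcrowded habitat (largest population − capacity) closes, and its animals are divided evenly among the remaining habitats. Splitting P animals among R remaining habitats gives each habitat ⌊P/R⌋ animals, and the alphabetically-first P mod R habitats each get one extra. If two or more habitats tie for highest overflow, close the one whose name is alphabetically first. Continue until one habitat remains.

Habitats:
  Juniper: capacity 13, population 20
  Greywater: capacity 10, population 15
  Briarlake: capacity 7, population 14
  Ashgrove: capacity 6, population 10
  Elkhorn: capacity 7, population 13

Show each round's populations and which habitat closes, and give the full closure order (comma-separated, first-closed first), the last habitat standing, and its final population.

Closure order: Briarlake, Elkhorn, Juniper, Ashgrove
Last habitat: Greywater with 72 animals

Round 1: Ashgrove=10 Briarlake=14 Elkhorn=13 Greywater=15 Juniper=20 → close Briarlake (overflow 7)
  14÷4 = 3 each, +1 to first 2
Round 2: Ashgrove=14 Elkhorn=17 Greywater=18 Juniper=23 → close Elkhorn (overflow 10)
  17÷3 = 5 each, +1 to first 2
Round 3: Ashgrove=20 Greywater=24 Juniper=28 → close Juniper (overflow 15)
  28÷2 = 14 each, +1 to first 0
Round 4: Ashgrove=34 Greywater=38 → close Ashgrove (overflow 28)
  34÷1 = 34 each, +1 to first 0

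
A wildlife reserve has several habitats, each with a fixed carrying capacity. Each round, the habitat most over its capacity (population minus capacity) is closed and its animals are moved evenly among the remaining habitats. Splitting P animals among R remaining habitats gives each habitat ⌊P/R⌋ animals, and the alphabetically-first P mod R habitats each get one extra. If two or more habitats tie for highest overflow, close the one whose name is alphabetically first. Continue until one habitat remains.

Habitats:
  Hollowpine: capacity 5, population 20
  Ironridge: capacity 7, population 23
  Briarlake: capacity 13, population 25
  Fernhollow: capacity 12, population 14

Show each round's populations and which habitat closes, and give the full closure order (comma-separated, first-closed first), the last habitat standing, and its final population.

Round 1: Briarlake=25 Fernhollow=14 Hollowpine=20 Ironridge=23 → close Ironridge (overflow 16)
  23÷3 = 7 each, +1 to first 2
Round 2: Briarlake=33 Fernhollow=22 Hollowpine=27 → close Hollowpine (overflow 22)
  27÷2 = 13 each, +1 to first 1
Round 3: Briarlake=47 Fernhollow=35 → close Briarlake (overflow 34)
  47÷1 = 47 each, +1 to first 0

Closure order: Ironridge, Hollowpine, Briarlake
Last habitat: Fernhollow with 82 animals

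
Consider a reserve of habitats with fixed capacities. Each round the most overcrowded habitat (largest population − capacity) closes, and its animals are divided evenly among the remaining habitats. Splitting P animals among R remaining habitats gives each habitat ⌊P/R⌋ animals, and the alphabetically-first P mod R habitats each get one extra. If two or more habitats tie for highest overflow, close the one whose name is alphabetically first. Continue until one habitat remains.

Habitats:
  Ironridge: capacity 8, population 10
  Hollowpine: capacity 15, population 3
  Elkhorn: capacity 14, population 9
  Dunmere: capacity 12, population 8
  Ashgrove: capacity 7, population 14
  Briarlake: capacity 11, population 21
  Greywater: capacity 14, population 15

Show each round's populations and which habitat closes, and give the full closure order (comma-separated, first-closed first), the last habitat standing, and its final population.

Round 1: Ashgrove=14 Briarlake=21 Dunmere=8 Elkhorn=9 Greywater=15 Hollowpine=3 Ironridge=10 → close Briarlake (overflow 10)
  21÷6 = 3 each, +1 to first 3
Round 2: Ashgrove=18 Dunmere=12 Elkhorn=13 Greywater=18 Hollowpine=6 Ironridge=13 → close Ashgrove (overflow 11)
  18÷5 = 3 each, +1 to first 3
Round 3: Dunmere=16 Elkhorn=17 Greywater=22 Hollowpine=9 Ironridge=16 → close Greywater (overflow 8)
  22÷4 = 5 each, +1 to first 2
Round 4: Dunmere=22 Elkhorn=23 Hollowpine=14 Ironridge=21 → close Ironridge (overflow 13)
  21÷3 = 7 each, +1 to first 0
Round 5: Dunmere=29 Elkhorn=30 Hollowpine=21 → close Dunmere (overflow 17)
  29÷2 = 14 each, +1 to first 1
Round 6: Elkhorn=45 Hollowpine=35 → close Elkhorn (overflow 31)
  45÷1 = 45 each, +1 to first 0

Closure order: Briarlake, Ashgrove, Greywater, Ironridge, Dunmere, Elkhorn
Last habitat: Hollowpine with 80 animals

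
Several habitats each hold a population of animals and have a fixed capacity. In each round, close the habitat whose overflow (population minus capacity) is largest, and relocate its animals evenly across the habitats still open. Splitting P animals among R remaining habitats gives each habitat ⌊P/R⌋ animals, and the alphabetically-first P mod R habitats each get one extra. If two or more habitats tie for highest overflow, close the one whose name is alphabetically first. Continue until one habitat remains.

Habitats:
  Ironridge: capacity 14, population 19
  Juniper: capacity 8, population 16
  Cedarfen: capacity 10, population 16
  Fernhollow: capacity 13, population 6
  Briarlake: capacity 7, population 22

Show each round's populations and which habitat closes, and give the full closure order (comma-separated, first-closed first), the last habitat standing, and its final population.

Round 1: Briarlake=22 Cedarfen=16 Fernhollow=6 Ironridge=19 Juniper=16 → close Briarlake (overflow 15)
  22÷4 = 5 each, +1 to first 2
Round 2: Cedarfen=22 Fernhollow=12 Ironridge=24 Juniper=21 → close Juniper (overflow 13)
  21÷3 = 7 each, +1 to first 0
Round 3: Cedarfen=29 Fernhollow=19 Ironridge=31 → close Cedarfen (overflow 19)
  29÷2 = 14 each, +1 to first 1
Round 4: Fernhollow=34 Ironridge=45 → close Ironridge (overflow 31)
  45÷1 = 45 each, +1 to first 0

Closure order: Briarlake, Juniper, Cedarfen, Ironridge
Last habitat: Fernhollow with 79 animals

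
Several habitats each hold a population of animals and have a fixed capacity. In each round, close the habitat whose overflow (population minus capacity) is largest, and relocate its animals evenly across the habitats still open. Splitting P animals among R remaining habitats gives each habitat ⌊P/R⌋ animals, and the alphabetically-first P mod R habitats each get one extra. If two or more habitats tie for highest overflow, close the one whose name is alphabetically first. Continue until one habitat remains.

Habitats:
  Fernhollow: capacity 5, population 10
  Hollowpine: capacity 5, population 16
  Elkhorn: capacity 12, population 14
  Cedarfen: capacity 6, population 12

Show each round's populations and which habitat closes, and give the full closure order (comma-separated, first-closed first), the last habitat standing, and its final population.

Closure order: Hollowpine, Cedarfen, Fernhollow
Last habitat: Elkhorn with 52 animals

Round 1: Cedarfen=12 Elkhorn=14 Fernhollow=10 Hollowpine=16 → close Hollowpine (overflow 11)
  16÷3 = 5 each, +1 to first 1
Round 2: Cedarfen=18 Elkhorn=19 Fernhollow=15 → close Cedarfen (overflow 12)
  18÷2 = 9 each, +1 to first 0
Round 3: Elkhorn=28 Fernhollow=24 → close Fernhollow (overflow 19)
  24÷1 = 24 each, +1 to first 0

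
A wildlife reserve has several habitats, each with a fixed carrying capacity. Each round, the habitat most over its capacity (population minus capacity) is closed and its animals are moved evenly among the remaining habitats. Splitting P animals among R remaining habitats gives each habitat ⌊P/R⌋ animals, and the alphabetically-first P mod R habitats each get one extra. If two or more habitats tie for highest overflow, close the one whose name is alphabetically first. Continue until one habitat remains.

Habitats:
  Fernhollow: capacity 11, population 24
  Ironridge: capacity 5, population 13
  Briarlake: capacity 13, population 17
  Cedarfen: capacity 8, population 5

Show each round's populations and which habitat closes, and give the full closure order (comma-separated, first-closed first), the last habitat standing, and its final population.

Round 1: Briarlake=17 Cedarfen=5 Fernhollow=24 Ironridge=13 → close Fernhollow (overflow 13)
  24÷3 = 8 each, +1 to first 0
Round 2: Briarlake=25 Cedarfen=13 Ironridge=21 → close Ironridge (overflow 16)
  21÷2 = 10 each, +1 to first 1
Round 3: Briarlake=36 Cedarfen=23 → close Briarlake (overflow 23)
  36÷1 = 36 each, +1 to first 0

Closure order: Fernhollow, Ironridge, Briarlake
Last habitat: Cedarfen with 59 animals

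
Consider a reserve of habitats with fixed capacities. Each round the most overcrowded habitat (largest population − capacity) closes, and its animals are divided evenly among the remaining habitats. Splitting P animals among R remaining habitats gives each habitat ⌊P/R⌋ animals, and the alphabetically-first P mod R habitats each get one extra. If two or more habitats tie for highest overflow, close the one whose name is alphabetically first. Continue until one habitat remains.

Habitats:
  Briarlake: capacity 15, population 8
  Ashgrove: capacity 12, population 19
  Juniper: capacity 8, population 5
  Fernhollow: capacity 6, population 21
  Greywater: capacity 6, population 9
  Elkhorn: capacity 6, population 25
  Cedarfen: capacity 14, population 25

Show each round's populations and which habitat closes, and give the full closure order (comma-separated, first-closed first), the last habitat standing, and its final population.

Round 1: Ashgrove=19 Briarlake=8 Cedarfen=25 Elkhorn=25 Fernhollow=21 Greywater=9 Juniper=5 → close Elkhorn (overflow 19)
  25÷6 = 4 each, +1 to first 1
Round 2: Ashgrove=24 Briarlake=12 Cedarfen=29 Fernhollow=25 Greywater=13 Juniper=9 → close Fernhollow (overflow 19)
  25÷5 = 5 each, +1 to first 0
Round 3: Ashgrove=29 Briarlake=17 Cedarfen=34 Greywater=18 Juniper=14 → close Cedarfen (overflow 20)
  34÷4 = 8 each, +1 to first 2
Round 4: Ashgrove=38 Briarlake=26 Greywater=26 Juniper=22 → close Ashgrove (overflow 26)
  38÷3 = 12 each, +1 to first 2
Round 5: Briarlake=39 Greywater=39 Juniper=34 → close Greywater (overflow 33)
  39÷2 = 19 each, +1 to first 1
Round 6: Briarlake=59 Juniper=53 → close Juniper (overflow 45)
  53÷1 = 53 each, +1 to first 0

Closure order: Elkhorn, Fernhollow, Cedarfen, Ashgrove, Greywater, Juniper
Last habitat: Briarlake with 112 animals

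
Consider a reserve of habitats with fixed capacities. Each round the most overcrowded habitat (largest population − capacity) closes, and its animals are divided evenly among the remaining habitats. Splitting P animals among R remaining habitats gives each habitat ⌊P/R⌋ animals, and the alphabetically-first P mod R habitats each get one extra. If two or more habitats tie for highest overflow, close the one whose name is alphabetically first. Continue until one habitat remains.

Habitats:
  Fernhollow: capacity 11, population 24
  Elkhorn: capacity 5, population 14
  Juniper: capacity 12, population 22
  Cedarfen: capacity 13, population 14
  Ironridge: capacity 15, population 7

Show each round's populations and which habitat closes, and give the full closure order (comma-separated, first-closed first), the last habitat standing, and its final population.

Round 1: Cedarfen=14 Elkhorn=14 Fernhollow=24 Ironridge=7 Juniper=22 → close Fernhollow (overflow 13)
  24÷4 = 6 each, +1 to first 0
Round 2: Cedarfen=20 Elkhorn=20 Ironridge=13 Juniper=28 → close Juniper (overflow 16)
  28÷3 = 9 each, +1 to first 1
Round 3: Cedarfen=30 Elkhorn=29 Ironridge=22 → close Elkhorn (overflow 24)
  29÷2 = 14 each, +1 to first 1
Round 4: Cedarfen=45 Ironridge=36 → close Cedarfen (overflow 32)
  45÷1 = 45 each, +1 to first 0

Closure order: Fernhollow, Juniper, Elkhorn, Cedarfen
Last habitat: Ironridge with 81 animals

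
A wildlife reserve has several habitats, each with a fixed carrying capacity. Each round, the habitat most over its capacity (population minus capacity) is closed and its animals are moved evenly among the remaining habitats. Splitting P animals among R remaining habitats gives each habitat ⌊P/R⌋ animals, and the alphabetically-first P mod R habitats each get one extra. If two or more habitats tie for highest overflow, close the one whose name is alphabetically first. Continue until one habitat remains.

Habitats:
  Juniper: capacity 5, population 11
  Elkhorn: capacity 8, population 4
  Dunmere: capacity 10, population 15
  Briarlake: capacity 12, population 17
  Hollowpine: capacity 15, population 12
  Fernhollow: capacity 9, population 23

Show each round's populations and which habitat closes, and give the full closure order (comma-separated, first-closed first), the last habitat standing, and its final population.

Closure order: Fernhollow, Briarlake, Dunmere, Juniper, Elkhorn
Last habitat: Hollowpine with 82 animals

Round 1: Briarlake=17 Dunmere=15 Elkhorn=4 Fernhollow=23 Hollowpine=12 Juniper=11 → close Fernhollow (overflow 14)
  23÷5 = 4 each, +1 to first 3
Round 2: Briarlake=22 Dunmere=20 Elkhorn=9 Hollowpine=16 Juniper=15 → close Briarlake (overflow 10)
  22÷4 = 5 each, +1 to first 2
Round 3: Dunmere=26 Elkhorn=15 Hollowpine=21 Juniper=20 → close Dunmere (overflow 16)
  26÷3 = 8 each, +1 to first 2
Round 4: Elkhorn=24 Hollowpine=30 Juniper=28 → close Juniper (overflow 23)
  28÷2 = 14 each, +1 to first 0
Round 5: Elkhorn=38 Hollowpine=44 → close Elkhorn (overflow 30)
  38÷1 = 38 each, +1 to first 0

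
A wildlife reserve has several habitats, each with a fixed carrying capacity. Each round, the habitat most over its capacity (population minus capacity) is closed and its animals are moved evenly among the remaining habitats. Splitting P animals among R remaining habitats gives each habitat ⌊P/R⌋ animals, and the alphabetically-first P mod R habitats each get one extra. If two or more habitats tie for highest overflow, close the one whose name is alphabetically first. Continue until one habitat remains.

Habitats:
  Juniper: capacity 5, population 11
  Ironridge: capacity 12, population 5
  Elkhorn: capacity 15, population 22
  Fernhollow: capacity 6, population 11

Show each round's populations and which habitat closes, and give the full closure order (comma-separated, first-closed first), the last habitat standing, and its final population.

Round 1: Elkhorn=22 Fernhollow=11 Ironridge=5 Juniper=11 → close Elkhorn (overflow 7)
  22÷3 = 7 each, +1 to first 1
Round 2: Fernhollow=19 Ironridge=12 Juniper=18 → close Fernhollow (overflow 13)
  19÷2 = 9 each, +1 to first 1
Round 3: Ironridge=22 Juniper=27 → close Juniper (overflow 22)
  27÷1 = 27 each, +1 to first 0

Closure order: Elkhorn, Fernhollow, Juniper
Last habitat: Ironridge with 49 animals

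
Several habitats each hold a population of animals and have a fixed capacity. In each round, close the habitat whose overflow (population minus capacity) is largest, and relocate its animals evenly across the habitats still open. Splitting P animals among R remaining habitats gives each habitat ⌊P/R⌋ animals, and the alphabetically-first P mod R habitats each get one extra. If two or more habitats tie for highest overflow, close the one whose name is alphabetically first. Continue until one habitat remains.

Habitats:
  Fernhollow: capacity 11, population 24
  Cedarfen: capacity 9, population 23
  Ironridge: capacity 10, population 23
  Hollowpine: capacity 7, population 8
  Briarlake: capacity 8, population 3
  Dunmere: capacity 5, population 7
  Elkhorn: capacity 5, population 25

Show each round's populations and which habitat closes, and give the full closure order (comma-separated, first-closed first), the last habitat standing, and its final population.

Closure order: Elkhorn, Cedarfen, Fernhollow, Ironridge, Dunmere, Hollowpine
Last habitat: Briarlake with 113 animals

Round 1: Briarlake=3 Cedarfen=23 Dunmere=7 Elkhorn=25 Fernhollow=24 Hollowpine=8 Ironridge=23 → close Elkhorn (overflow 20)
  25÷6 = 4 each, +1 to first 1
Round 2: Briarlake=8 Cedarfen=27 Dunmere=11 Fernhollow=28 Hollowpine=12 Ironridge=27 → close Cedarfen (overflow 18)
  27÷5 = 5 each, +1 to first 2
Round 3: Briarlake=14 Dunmere=17 Fernhollow=33 Hollowpine=17 Ironridge=32 → close Fernhollow (overflow 22)
  33÷4 = 8 each, +1 to first 1
Round 4: Briarlake=23 Dunmere=25 Hollowpine=25 Ironridge=40 → close Ironridge (overflow 30)
  40÷3 = 13 each, +1 to first 1
Round 5: Briarlake=37 Dunmere=38 Hollowpine=38 → close Dunmere (overflow 33)
  38÷2 = 19 each, +1 to first 0
Round 6: Briarlake=56 Hollowpine=57 → close Hollowpine (overflow 50)
  57÷1 = 57 each, +1 to first 0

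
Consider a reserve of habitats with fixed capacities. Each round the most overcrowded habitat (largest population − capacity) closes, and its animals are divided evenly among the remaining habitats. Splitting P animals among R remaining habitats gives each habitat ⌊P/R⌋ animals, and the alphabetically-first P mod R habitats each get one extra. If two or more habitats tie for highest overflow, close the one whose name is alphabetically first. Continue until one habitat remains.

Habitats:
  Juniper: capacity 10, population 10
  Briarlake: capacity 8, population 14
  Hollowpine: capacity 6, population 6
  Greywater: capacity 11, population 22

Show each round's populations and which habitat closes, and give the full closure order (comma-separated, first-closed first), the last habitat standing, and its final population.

Round 1: Briarlake=14 Greywater=22 Hollowpine=6 Juniper=10 → close Greywater (overflow 11)
  22÷3 = 7 each, +1 to first 1
Round 2: Briarlake=22 Hollowpine=13 Juniper=17 → close Briarlake (overflow 14)
  22÷2 = 11 each, +1 to first 0
Round 3: Hollowpine=24 Juniper=28 → close Hollowpine (overflow 18)
  24÷1 = 24 each, +1 to first 0

Closure order: Greywater, Briarlake, Hollowpine
Last habitat: Juniper with 52 animals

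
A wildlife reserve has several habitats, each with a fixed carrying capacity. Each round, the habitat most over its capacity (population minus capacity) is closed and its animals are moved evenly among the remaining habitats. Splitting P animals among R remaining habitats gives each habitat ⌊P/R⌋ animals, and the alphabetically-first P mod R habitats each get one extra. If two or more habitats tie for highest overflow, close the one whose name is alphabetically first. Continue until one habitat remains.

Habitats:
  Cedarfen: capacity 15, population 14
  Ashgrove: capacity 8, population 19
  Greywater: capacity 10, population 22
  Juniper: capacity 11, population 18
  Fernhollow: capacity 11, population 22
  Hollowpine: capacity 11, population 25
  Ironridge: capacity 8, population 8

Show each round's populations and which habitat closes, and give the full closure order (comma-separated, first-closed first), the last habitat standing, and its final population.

Closure order: Hollowpine, Ashgrove, Greywater, Fernhollow, Juniper, Ironridge
Last habitat: Cedarfen with 128 animals

Round 1: Ashgrove=19 Cedarfen=14 Fernhollow=22 Greywater=22 Hollowpine=25 Ironridge=8 Juniper=18 → close Hollowpine (overflow 14)
  25÷6 = 4 each, +1 to first 1
Round 2: Ashgrove=24 Cedarfen=18 Fernhollow=26 Greywater=26 Ironridge=12 Juniper=22 → close Ashgrove (overflow 16)
  24÷5 = 4 each, +1 to first 4
Round 3: Cedarfen=23 Fernhollow=31 Greywater=31 Ironridge=17 Juniper=26 → close Greywater (overflow 21)
  31÷4 = 7 each, +1 to first 3
Round 4: Cedarfen=31 Fernhollow=39 Ironridge=25 Juniper=33 → close Fernhollow (overflow 28)
  39÷3 = 13 each, +1 to first 0
Round 5: Cedarfen=44 Ironridge=38 Juniper=46 → close Juniper (overflow 35)
  46÷2 = 23 each, +1 to first 0
Round 6: Cedarfen=67 Ironridge=61 → close Ironridge (overflow 53)
  61÷1 = 61 each, +1 to first 0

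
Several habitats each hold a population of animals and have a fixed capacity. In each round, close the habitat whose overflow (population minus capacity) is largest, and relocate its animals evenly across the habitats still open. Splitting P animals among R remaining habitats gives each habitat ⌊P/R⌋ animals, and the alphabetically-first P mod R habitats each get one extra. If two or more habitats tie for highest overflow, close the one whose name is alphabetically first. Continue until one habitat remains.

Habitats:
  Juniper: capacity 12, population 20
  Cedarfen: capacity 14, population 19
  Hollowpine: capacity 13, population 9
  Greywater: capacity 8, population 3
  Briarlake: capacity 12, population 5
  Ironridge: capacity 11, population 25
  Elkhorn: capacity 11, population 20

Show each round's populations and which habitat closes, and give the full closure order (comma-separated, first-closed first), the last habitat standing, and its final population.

Round 1: Briarlake=5 Cedarfen=19 Elkhorn=20 Greywater=3 Hollowpine=9 Ironridge=25 Juniper=20 → close Ironridge (overflow 14)
  25÷6 = 4 each, +1 to first 1
Round 2: Briarlake=10 Cedarfen=23 Elkhorn=24 Greywater=7 Hollowpine=13 Juniper=24 → close Elkhorn (overflow 13)
  24÷5 = 4 each, +1 to first 4
Round 3: Briarlake=15 Cedarfen=28 Greywater=12 Hollowpine=18 Juniper=28 → close Juniper (overflow 16)
  28÷4 = 7 each, +1 to first 0
Round 4: Briarlake=22 Cedarfen=35 Greywater=19 Hollowpine=25 → close Cedarfen (overflow 21)
  35÷3 = 11 each, +1 to first 2
Round 5: Briarlake=34 Greywater=31 Hollowpine=36 → close Greywater (overflow 23)
  31÷2 = 15 each, +1 to first 1
Round 6: Briarlake=50 Hollowpine=51 → close Briarlake (overflow 38)
  50÷1 = 50 each, +1 to first 0

Closure order: Ironridge, Elkhorn, Juniper, Cedarfen, Greywater, Briarlake
Last habitat: Hollowpine with 101 animals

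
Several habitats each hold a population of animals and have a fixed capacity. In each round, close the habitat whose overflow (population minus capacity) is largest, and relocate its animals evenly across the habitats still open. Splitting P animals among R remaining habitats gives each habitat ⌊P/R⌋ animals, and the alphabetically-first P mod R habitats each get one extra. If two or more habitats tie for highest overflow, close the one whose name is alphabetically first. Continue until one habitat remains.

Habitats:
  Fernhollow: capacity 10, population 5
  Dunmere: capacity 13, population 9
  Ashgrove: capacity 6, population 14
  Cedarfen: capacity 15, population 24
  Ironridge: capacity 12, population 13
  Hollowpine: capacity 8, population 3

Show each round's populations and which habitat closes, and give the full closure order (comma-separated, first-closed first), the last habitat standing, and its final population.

Closure order: Cedarfen, Ashgrove, Ironridge, Dunmere, Fernhollow
Last habitat: Hollowpine with 68 animals

Round 1: Ashgrove=14 Cedarfen=24 Dunmere=9 Fernhollow=5 Hollowpine=3 Ironridge=13 → close Cedarfen (overflow 9)
  24÷5 = 4 each, +1 to first 4
Round 2: Ashgrove=19 Dunmere=14 Fernhollow=10 Hollowpine=8 Ironridge=17 → close Ashgrove (overflow 13)
  19÷4 = 4 each, +1 to first 3
Round 3: Dunmere=19 Fernhollow=15 Hollowpine=13 Ironridge=21 → close Ironridge (overflow 9)
  21÷3 = 7 each, +1 to first 0
Round 4: Dunmere=26 Fernhollow=22 Hollowpine=20 → close Dunmere (overflow 13)
  26÷2 = 13 each, +1 to first 0
Round 5: Fernhollow=35 Hollowpine=33 → close Fernhollow (overflow 25)
  35÷1 = 35 each, +1 to first 0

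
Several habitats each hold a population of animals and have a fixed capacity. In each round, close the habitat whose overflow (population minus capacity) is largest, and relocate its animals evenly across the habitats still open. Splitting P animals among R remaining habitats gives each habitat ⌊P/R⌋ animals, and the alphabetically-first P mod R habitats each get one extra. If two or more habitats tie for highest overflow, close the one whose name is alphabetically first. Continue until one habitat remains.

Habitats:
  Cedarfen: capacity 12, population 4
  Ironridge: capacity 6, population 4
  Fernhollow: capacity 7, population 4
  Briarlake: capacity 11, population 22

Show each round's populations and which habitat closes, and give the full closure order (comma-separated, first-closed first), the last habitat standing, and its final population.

Round 1: Briarlake=22 Cedarfen=4 Fernhollow=4 Ironridge=4 → close Briarlake (overflow 11)
  22÷3 = 7 each, +1 to first 1
Round 2: Cedarfen=12 Fernhollow=11 Ironridge=11 → close Ironridge (overflow 5)
  11÷2 = 5 each, +1 to first 1
Round 3: Cedarfen=18 Fernhollow=16 → close Fernhollow (overflow 9)
  16÷1 = 16 each, +1 to first 0

Closure order: Briarlake, Ironridge, Fernhollow
Last habitat: Cedarfen with 34 animals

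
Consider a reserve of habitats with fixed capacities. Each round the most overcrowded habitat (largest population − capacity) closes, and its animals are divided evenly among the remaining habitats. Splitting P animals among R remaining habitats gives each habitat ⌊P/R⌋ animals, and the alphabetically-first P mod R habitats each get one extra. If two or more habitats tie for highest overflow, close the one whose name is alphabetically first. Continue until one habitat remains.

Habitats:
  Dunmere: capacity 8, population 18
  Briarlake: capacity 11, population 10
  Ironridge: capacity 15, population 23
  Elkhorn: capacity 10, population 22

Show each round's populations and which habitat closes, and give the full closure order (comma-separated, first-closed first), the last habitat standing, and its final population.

Round 1: Briarlake=10 Dunmere=18 Elkhorn=22 Ironridge=23 → close Elkhorn (overflow 12)
  22÷3 = 7 each, +1 to first 1
Round 2: Briarlake=18 Dunmere=25 Ironridge=30 → close Dunmere (overflow 17)
  25÷2 = 12 each, +1 to first 1
Round 3: Briarlake=31 Ironridge=42 → close Ironridge (overflow 27)
  42÷1 = 42 each, +1 to first 0

Closure order: Elkhorn, Dunmere, Ironridge
Last habitat: Briarlake with 73 animals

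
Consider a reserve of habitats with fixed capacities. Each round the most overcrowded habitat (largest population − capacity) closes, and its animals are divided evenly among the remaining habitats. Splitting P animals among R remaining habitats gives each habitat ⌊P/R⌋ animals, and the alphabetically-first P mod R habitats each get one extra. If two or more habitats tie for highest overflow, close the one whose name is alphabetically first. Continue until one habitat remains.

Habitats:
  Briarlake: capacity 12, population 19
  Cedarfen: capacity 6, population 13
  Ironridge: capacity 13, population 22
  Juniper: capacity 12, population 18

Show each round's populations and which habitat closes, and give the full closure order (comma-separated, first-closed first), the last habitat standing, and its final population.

Round 1: Briarlake=19 Cedarfen=13 Ironridge=22 Juniper=18 → close Ironridge (overflow 9)
  22÷3 = 7 each, +1 to first 1
Round 2: Briarlake=27 Cedarfen=20 Juniper=25 → close Briarlake (overflow 15)
  27÷2 = 13 each, +1 to first 1
Round 3: Cedarfen=34 Juniper=38 → close Cedarfen (overflow 28)
  34÷1 = 34 each, +1 to first 0

Closure order: Ironridge, Briarlake, Cedarfen
Last habitat: Juniper with 72 animals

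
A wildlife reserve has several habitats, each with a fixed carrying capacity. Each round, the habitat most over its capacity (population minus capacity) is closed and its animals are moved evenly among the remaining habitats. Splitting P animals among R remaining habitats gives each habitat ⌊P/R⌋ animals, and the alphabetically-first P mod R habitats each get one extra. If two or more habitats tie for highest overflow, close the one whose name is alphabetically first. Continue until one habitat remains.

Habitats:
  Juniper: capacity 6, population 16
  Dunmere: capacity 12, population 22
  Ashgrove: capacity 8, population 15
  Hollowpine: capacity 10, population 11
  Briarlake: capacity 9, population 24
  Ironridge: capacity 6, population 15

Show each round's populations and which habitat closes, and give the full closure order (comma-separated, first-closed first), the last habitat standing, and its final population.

Round 1: Ashgrove=15 Briarlake=24 Dunmere=22 Hollowpine=11 Ironridge=15 Juniper=16 → close Briarlake (overflow 15)
  24÷5 = 4 each, +1 to first 4
Round 2: Ashgrove=20 Dunmere=27 Hollowpine=16 Ironridge=20 Juniper=20 → close Dunmere (overflow 15)
  27÷4 = 6 each, +1 to first 3
Round 3: Ashgrove=27 Hollowpine=23 Ironridge=27 Juniper=26 → close Ironridge (overflow 21)
  27÷3 = 9 each, +1 to first 0
Round 4: Ashgrove=36 Hollowpine=32 Juniper=35 → close Juniper (overflow 29)
  35÷2 = 17 each, +1 to first 1
Round 5: Ashgrove=54 Hollowpine=49 → close Ashgrove (overflow 46)
  54÷1 = 54 each, +1 to first 0

Closure order: Briarlake, Dunmere, Ironridge, Juniper, Ashgrove
Last habitat: Hollowpine with 103 animals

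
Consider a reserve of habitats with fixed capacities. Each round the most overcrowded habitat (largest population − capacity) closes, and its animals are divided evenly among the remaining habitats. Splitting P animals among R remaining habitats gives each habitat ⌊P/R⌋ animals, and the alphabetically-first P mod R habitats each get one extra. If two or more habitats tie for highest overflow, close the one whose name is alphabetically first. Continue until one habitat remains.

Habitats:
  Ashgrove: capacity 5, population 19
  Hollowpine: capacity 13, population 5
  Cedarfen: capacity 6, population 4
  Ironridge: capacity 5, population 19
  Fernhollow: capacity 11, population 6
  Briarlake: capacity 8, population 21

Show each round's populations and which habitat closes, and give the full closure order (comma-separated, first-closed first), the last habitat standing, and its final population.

Closure order: Ashgrove, Briarlake, Ironridge, Cedarfen, Fernhollow
Last habitat: Hollowpine with 74 animals

Round 1: Ashgrove=19 Briarlake=21 Cedarfen=4 Fernhollow=6 Hollowpine=5 Ironridge=19 → close Ashgrove (overflow 14)
  19÷5 = 3 each, +1 to first 4
Round 2: Briarlake=25 Cedarfen=8 Fernhollow=10 Hollowpine=9 Ironridge=22 → close Briarlake (overflow 17)
  25÷4 = 6 each, +1 to first 1
Round 3: Cedarfen=15 Fernhollow=16 Hollowpine=15 Ironridge=28 → close Ironridge (overflow 23)
  28÷3 = 9 each, +1 to first 1
Round 4: Cedarfen=25 Fernhollow=25 Hollowpine=24 → close Cedarfen (overflow 19)
  25÷2 = 12 each, +1 to first 1
Round 5: Fernhollow=38 Hollowpine=36 → close Fernhollow (overflow 27)
  38÷1 = 38 each, +1 to first 0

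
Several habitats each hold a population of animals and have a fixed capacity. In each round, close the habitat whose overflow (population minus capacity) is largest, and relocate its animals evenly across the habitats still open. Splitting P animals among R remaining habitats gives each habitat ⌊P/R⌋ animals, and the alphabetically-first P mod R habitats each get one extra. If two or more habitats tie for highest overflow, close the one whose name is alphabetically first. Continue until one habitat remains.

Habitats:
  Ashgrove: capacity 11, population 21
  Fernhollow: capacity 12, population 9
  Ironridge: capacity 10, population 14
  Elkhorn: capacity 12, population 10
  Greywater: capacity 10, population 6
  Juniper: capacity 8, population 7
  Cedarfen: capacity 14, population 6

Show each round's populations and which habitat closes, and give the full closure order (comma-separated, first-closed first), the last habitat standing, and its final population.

Round 1: Ashgrove=21 Cedarfen=6 Elkhorn=10 Fernhollow=9 Greywater=6 Ironridge=14 Juniper=7 → close Ashgrove (overflow 10)
  21÷6 = 3 each, +1 to first 3
Round 2: Cedarfen=10 Elkhorn=14 Fernhollow=13 Greywater=9 Ironridge=17 Juniper=10 → close Ironridge (overflow 7)
  17÷5 = 3 each, +1 to first 2
Round 3: Cedarfen=14 Elkhorn=18 Fernhollow=16 Greywater=12 Juniper=13 → close Elkhorn (overflow 6)
  18÷4 = 4 each, +1 to first 2
Round 4: Cedarfen=19 Fernhollow=21 Greywater=16 Juniper=17 → close Fernhollow (overflow 9)
  21÷3 = 7 each, +1 to first 0
Round 5: Cedarfen=26 Greywater=23 Juniper=24 → close Juniper (overflow 16)
  24÷2 = 12 each, +1 to first 0
Round 6: Cedarfen=38 Greywater=35 → close Greywater (overflow 25)
  35÷1 = 35 each, +1 to first 0

Closure order: Ashgrove, Ironridge, Elkhorn, Fernhollow, Juniper, Greywater
Last habitat: Cedarfen with 73 animals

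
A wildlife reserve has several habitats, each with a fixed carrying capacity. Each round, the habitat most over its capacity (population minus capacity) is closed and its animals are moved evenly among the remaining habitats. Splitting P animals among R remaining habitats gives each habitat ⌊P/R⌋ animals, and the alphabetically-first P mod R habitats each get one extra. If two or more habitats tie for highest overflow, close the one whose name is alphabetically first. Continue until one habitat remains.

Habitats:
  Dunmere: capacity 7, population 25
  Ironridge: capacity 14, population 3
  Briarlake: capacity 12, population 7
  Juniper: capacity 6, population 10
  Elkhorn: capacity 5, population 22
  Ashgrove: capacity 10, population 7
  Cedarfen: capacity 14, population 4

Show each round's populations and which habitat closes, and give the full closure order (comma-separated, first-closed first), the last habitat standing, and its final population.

Round 1: Ashgrove=7 Briarlake=7 Cedarfen=4 Dunmere=25 Elkhorn=22 Ironridge=3 Juniper=10 → close Dunmere (overflow 18)
  25÷6 = 4 each, +1 to first 1
Round 2: Ashgrove=12 Briarlake=11 Cedarfen=8 Elkhorn=26 Ironridge=7 Juniper=14 → close Elkhorn (overflow 21)
  26÷5 = 5 each, +1 to first 1
Round 3: Ashgrove=18 Briarlake=16 Cedarfen=13 Ironridge=12 Juniper=19 → close Juniper (overflow 13)
  19÷4 = 4 each, +1 to first 3
Round 4: Ashgrove=23 Briarlake=21 Cedarfen=18 Ironridge=16 → close Ashgrove (overflow 13)
  23÷3 = 7 each, +1 to first 2
Round 5: Briarlake=29 Cedarfen=26 Ironridge=23 → close Briarlake (overflow 17)
  29÷2 = 14 each, +1 to first 1
Round 6: Cedarfen=41 Ironridge=37 → close Cedarfen (overflow 27)
  41÷1 = 41 each, +1 to first 0

Closure order: Dunmere, Elkhorn, Juniper, Ashgrove, Briarlake, Cedarfen
Last habitat: Ironridge with 78 animals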